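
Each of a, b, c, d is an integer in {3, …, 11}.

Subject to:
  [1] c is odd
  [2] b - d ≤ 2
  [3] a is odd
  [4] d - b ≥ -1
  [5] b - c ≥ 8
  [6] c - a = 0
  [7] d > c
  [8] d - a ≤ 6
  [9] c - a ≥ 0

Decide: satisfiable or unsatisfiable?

Constraints 4, 5, 8, and 9 give c − a ≥ 0, a − d ≥ -6, d − b ≥ -1, b − c ≥ 8.
Adding all 4 inequalities: the left sides telescope to 0, and the right sides sum to 0 + (-6) + (-1) + 8 = 1. So 0 ≥ 1, which is false.

Unsatisfiable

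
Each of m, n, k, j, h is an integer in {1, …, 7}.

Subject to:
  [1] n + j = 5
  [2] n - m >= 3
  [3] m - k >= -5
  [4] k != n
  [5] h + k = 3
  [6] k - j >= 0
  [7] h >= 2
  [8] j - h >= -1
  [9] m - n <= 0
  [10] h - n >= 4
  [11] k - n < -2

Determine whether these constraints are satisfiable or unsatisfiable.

Constraints 2, 3, 6, 8, and 10 give m − k ≥ -5, k − j ≥ 0, j − h ≥ -1, h − n ≥ 4, n − m ≥ 3.
Adding all 5 inequalities: the left sides telescope to 0, and the right sides sum to (-5) + 0 + (-1) + 4 + 3 = 1. So 0 ≥ 1, which is false.

Unsatisfiable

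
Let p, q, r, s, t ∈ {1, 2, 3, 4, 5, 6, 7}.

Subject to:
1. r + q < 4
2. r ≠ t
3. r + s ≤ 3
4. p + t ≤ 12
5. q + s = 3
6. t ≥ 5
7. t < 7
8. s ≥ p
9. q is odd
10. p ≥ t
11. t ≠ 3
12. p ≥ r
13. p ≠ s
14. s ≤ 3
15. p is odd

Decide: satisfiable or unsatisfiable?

From constraints 6 and 10: p ≥ t and t ≥ 5, so p ≥ 5. From constraints 8 and 14: p ≤ s and s ≤ 3, so p ≤ 3. But 3 < 5, so no value of p works.

Unsatisfiable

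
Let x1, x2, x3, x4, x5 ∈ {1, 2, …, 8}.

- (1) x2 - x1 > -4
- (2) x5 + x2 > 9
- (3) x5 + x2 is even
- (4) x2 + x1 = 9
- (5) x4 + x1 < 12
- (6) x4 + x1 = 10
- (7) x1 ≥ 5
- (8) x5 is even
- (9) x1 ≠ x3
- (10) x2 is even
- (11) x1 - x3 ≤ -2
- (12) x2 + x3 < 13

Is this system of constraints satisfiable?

Satisfiable

Take x1 = 5, x2 = 4, x3 = 8, x4 = 5, x5 = 6. Then constraint 1: x2 - x1 = -1; constraint 2: x5 + x2 = 10, and every other listed constraint is also met.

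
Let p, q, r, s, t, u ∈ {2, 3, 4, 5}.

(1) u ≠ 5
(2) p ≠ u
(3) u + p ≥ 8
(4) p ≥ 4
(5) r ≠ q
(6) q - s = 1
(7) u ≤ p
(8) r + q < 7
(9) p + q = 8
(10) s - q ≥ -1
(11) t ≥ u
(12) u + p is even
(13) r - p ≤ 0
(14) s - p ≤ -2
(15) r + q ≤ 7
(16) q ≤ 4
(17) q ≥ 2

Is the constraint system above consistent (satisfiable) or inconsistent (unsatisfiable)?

Satisfiable

Try p = 5, q = 3, r = 2, s = 2, t = 5, u = 3.
Check constraint 3: u + p = 8; constraint 6: q - s = 1. The remaining constraints are straightforward to verify.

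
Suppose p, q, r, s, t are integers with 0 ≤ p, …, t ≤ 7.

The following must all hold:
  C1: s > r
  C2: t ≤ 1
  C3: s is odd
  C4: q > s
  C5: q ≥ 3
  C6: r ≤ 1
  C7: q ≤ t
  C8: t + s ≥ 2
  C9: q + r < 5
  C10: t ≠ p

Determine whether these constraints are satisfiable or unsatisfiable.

Unsatisfiable

From constraint 5: q ≥ 3. From constraints 2 and 7: q ≤ t and t ≤ 1, so q ≤ 1. But 1 < 3, so no value of q works.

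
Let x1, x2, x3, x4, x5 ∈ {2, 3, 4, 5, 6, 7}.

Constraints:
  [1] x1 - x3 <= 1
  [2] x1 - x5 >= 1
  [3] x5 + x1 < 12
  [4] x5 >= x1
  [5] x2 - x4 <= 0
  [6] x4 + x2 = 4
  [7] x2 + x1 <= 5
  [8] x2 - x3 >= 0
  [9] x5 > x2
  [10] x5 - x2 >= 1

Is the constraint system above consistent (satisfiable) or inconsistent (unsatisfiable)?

Unsatisfiable

Constraints 1, 2, 8, and 10 give x5 − x2 ≥ 1, x2 − x3 ≥ 0, x3 − x1 ≥ -1, x1 − x5 ≥ 1.
Adding all 4 inequalities: the left sides telescope to 0, and the right sides sum to 1 + 0 + (-1) + 1 = 1. So 0 ≥ 1, which is false.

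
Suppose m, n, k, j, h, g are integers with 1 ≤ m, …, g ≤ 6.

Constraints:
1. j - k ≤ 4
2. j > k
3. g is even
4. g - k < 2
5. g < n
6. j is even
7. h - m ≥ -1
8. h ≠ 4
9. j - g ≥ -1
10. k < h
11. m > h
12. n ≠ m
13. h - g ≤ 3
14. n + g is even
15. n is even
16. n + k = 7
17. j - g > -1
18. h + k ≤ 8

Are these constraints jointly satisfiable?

Satisfiable

Try m = 6, n = 4, k = 3, j = 4, h = 5, g = 2.
Check constraint 1: j - k = 1; constraint 4: g - k = -1. The remaining constraints are straightforward to verify.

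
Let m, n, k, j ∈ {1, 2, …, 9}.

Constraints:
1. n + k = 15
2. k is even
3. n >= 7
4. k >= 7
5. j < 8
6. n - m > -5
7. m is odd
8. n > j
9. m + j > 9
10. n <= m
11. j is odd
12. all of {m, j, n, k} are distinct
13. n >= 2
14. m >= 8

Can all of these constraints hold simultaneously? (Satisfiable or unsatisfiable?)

Setting (m, n, k, j) = (9, 7, 8, 1) satisfies everything: constraint 1: n + k = 15; constraint 6: n - m = -2; constraint 9: m + j = 10, and the others follow.

Satisfiable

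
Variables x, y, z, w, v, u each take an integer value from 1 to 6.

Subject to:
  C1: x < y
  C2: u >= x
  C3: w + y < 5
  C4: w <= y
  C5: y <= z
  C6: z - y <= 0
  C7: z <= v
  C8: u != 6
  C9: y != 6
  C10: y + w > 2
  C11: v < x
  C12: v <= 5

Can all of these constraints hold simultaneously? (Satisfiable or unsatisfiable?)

Constraints 1, 5, 7, and 11 give x < y, y ≤ z, z ≤ v, v < x. Chaining: x < y ≤ z ≤ v < x, which forces x < x — impossible.

Unsatisfiable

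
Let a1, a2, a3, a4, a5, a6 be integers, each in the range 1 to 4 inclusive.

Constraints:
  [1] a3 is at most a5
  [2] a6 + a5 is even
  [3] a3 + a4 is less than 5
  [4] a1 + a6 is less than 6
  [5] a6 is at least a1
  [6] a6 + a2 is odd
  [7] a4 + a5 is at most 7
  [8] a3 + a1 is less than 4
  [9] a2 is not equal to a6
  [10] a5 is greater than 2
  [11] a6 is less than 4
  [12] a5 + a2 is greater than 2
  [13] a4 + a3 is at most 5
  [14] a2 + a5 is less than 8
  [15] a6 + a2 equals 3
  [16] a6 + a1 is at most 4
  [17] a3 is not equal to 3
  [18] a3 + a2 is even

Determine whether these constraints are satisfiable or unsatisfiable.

Satisfiable

The assignment a1 = 1, a2 = 1, a3 = 1, a4 = 1, a5 = 4, a6 = 2 works:
  constraint 3 holds since a3 + a4 = 2.
  constraint 4 holds since a1 + a6 = 3.
The rest check out directly.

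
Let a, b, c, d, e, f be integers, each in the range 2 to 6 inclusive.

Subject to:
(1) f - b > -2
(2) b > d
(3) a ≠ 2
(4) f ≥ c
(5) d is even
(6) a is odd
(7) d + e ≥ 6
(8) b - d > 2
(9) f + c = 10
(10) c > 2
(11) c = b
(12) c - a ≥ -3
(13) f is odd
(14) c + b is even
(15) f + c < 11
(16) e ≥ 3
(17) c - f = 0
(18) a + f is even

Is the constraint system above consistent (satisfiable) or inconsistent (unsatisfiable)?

Setting (a, b, c, d, e, f) = (5, 5, 5, 2, 5, 5) satisfies everything: constraint 1: f - b = 0; constraint 7: d + e = 7; constraint 8: b - d = 3, and the others follow.

Satisfiable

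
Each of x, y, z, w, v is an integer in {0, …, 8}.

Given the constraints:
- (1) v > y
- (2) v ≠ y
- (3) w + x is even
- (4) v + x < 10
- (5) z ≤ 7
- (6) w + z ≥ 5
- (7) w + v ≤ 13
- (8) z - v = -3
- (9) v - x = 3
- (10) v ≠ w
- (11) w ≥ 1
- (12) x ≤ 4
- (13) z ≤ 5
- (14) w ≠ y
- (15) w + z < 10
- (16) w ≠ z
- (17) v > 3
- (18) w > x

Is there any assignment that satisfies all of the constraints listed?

Satisfiable

Try x = 3, y = 0, z = 3, w = 5, v = 6.
Check constraint 4: v + x = 9; constraint 6: w + z = 8. The remaining constraints are straightforward to verify.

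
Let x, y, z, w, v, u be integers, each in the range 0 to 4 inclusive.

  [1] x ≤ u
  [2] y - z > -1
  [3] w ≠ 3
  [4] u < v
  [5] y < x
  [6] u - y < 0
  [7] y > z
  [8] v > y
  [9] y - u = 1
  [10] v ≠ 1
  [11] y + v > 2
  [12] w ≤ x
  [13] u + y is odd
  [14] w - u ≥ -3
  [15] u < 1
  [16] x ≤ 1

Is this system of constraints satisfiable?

Unsatisfiable

Constraints 1, 5, and 6 give u < y, y < x, x ≤ u. Chaining: u < y < x ≤ u, which forces u < u — impossible.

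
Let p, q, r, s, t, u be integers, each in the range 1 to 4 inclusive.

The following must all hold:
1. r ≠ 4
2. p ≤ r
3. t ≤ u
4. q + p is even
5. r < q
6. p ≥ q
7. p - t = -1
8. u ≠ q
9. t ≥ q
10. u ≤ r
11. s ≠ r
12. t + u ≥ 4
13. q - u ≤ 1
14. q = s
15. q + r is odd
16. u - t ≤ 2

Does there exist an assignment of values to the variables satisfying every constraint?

Unsatisfiable

Constraints 3, 5, 9, and 10 give t ≤ u, u ≤ r, r < q, q ≤ t. Chaining: t ≤ u ≤ r < q ≤ t, which forces t < t — impossible.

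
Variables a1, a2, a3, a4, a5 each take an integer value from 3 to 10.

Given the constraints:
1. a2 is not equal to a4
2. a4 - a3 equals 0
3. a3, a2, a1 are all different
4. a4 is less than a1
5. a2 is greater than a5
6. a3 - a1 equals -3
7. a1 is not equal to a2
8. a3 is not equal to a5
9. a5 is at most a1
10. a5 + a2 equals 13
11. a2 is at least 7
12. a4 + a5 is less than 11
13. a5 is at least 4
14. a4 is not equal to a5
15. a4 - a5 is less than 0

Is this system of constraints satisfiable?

Try a1 = 7, a2 = 8, a3 = 4, a4 = 4, a5 = 5.
Check constraint 2: a4 - a3 = 0; constraint 6: a3 - a1 = -3; constraint 10: a5 + a2 = 13. The remaining constraints are straightforward to verify.

Satisfiable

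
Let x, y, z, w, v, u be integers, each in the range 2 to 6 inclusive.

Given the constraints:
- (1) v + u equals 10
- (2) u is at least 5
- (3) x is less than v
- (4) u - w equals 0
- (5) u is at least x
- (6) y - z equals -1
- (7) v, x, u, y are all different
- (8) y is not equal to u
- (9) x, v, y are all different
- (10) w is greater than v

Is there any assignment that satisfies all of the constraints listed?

Satisfiable

The assignment x = 2, y = 3, z = 4, w = 6, v = 4, u = 6 works:
  constraint 1 holds since v + u = 10.
  constraint 4 holds since u - w = 0.
The rest check out directly.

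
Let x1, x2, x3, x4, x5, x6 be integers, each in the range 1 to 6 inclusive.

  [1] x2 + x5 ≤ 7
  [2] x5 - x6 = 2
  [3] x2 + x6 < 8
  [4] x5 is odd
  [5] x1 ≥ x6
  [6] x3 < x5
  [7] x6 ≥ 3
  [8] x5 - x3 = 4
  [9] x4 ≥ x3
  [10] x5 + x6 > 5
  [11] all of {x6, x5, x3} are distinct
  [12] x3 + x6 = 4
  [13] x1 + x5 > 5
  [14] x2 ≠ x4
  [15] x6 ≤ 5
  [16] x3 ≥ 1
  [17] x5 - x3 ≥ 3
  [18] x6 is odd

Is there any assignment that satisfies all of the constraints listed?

Satisfiable

Try x1 = 3, x2 = 2, x3 = 1, x4 = 5, x5 = 5, x6 = 3.
Check constraint 1: x2 + x5 = 7; constraint 2: x5 - x6 = 2. The remaining constraints are straightforward to verify.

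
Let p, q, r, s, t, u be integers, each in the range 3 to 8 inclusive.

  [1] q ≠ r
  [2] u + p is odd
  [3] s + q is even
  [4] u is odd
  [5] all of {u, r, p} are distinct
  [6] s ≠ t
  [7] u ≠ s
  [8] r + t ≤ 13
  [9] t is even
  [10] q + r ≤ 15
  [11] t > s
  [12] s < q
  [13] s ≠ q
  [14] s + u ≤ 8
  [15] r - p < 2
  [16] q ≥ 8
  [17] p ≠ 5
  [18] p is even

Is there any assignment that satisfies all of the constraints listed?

Satisfiable

Try p = 6, q = 8, r = 7, s = 4, t = 6, u = 3.
Check constraint 8: r + t = 13; constraint 10: q + r = 15; constraint 14: s + u = 7. The remaining constraints are straightforward to verify.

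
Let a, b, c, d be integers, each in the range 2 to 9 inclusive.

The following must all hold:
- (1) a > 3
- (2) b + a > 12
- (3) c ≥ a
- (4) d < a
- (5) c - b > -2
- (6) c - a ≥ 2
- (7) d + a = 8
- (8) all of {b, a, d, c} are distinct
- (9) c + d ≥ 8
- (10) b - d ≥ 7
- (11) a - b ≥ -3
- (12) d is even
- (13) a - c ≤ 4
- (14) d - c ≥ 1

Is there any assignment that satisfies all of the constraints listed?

Constraints 10, 11, 13, and 14 give d − c ≥ 1, c − a ≥ -4, a − b ≥ -3, b − d ≥ 7.
Adding all 4 inequalities: the left sides telescope to 0, and the right sides sum to 1 + (-4) + (-3) + 7 = 1. So 0 ≥ 1, which is false.

Unsatisfiable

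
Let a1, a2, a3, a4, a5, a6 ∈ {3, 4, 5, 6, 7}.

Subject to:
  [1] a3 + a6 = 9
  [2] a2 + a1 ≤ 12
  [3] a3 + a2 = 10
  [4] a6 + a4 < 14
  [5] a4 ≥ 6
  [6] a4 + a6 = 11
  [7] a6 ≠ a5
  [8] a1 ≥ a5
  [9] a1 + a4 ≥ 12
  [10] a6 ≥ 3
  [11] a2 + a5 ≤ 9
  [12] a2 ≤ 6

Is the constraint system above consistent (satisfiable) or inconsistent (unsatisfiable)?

Satisfiable

Setting (a1, a2, a3, a4, a5, a6) = (5, 5, 5, 7, 3, 4) satisfies everything: constraint 1: a3 + a6 = 9; constraint 2: a2 + a1 = 10; constraint 3: a3 + a2 = 10, and the others follow.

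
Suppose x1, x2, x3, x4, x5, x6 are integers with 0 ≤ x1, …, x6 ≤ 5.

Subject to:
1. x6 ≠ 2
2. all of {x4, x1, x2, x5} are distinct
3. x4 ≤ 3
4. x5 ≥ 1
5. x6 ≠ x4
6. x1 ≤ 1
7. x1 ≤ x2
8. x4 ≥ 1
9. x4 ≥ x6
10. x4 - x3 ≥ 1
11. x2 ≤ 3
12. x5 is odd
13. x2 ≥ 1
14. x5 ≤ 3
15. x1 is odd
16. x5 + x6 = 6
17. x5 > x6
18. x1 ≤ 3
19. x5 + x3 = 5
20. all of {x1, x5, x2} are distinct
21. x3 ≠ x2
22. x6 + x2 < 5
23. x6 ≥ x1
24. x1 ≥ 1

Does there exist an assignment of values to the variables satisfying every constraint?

Unsatisfiable

Constraints 3, 4, 8, 11, 13, 14, 18, and 24 confine each of x4, x1, x2, x5 to the 3 values {1, …, 3}.
Constraint 2 requires all 4 of them to be distinct, but only 3 values are available — impossible by the pigeonhole principle.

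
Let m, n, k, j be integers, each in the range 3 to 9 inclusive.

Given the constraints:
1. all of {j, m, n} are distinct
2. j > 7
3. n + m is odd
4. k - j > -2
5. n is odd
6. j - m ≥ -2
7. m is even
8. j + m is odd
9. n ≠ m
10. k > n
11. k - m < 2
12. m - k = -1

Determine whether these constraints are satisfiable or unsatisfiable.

Satisfiable

Try m = 8, n = 3, k = 9, j = 9.
Check constraint 4: k - j = 0; constraint 6: j - m = 1; constraint 11: k - m = 1. The remaining constraints are straightforward to verify.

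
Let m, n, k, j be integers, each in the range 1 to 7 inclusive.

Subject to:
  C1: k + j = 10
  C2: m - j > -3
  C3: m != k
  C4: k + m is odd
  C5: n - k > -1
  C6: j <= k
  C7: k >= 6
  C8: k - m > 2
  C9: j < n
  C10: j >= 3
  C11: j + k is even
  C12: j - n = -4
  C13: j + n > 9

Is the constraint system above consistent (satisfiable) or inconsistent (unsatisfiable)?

One satisfying assignment is m = 2, n = 7, k = 7, j = 3.
For the less obvious constraints — constraint 1: k + j = 10; constraint 2: m - j = -1 — and the others hold by inspection.

Satisfiable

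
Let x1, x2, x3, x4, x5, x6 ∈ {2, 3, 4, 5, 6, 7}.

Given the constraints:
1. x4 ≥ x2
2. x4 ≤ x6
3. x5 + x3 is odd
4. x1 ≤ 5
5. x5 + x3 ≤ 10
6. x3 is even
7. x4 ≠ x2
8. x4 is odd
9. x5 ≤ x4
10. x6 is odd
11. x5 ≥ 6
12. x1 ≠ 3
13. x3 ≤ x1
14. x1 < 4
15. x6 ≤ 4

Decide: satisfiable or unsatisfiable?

Unsatisfiable

From constraints 9 and 11: x4 ≥ x5 and x5 ≥ 6, so x4 ≥ 6. From constraints 2 and 15: x4 ≤ x6 and x6 ≤ 4, so x4 ≤ 4. But 4 < 6, so no value of x4 works.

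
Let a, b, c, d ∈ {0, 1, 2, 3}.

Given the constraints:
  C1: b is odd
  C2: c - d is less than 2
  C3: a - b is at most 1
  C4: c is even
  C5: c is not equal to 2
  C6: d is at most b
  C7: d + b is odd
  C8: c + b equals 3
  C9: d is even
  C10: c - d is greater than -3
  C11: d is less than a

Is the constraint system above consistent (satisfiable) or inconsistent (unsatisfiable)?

Take a = 3, b = 3, c = 0, d = 0. Then constraint 2: c - d = 0; constraint 3: a - b = 0; constraint 8: c + b = 3, and every other listed constraint is also met.

Satisfiable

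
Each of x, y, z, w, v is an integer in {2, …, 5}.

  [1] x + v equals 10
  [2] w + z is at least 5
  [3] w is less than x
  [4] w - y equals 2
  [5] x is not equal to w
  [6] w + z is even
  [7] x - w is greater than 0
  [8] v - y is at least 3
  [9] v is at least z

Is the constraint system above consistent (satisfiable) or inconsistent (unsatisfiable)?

The assignment x = 5, y = 2, z = 4, w = 4, v = 5 works:
  constraint 1 holds since x + v = 10.
  constraint 2 holds since w + z = 8.
The rest check out directly.

Satisfiable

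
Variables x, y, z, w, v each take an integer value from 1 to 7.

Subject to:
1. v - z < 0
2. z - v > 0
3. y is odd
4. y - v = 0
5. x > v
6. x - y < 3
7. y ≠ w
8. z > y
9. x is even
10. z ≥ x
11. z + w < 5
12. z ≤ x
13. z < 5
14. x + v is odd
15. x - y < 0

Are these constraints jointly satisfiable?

Unsatisfiable

Constraints 8, 12, and 15 give z ≤ x, x < y, y < z. Chaining: z ≤ x < y < z, which forces z < z — impossible.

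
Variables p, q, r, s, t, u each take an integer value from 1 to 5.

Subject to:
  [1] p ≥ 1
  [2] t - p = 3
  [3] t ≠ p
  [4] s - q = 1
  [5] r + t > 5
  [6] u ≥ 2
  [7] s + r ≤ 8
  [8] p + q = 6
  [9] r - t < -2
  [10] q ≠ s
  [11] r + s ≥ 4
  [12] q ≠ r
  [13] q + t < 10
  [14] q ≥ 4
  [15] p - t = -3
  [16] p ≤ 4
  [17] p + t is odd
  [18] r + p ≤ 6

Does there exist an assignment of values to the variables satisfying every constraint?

Take p = 2, q = 4, r = 1, s = 5, t = 5, u = 2. Then constraint 2: t - p = 3; constraint 4: s - q = 1; constraint 5: r + t = 6, and every other listed constraint is also met.

Satisfiable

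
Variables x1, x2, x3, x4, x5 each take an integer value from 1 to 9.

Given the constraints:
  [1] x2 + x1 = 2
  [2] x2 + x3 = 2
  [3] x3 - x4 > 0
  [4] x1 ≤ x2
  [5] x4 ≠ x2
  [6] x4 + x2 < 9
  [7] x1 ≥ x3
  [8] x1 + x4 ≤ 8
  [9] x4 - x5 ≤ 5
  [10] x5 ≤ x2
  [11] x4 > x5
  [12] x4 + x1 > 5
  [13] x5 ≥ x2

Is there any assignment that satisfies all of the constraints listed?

Unsatisfiable

Constraints 3, 4, 7, 11, and 13 give x1 ≤ x2, x2 ≤ x5, x5 < x4, x4 < x3, x3 ≤ x1. Chaining: x1 ≤ x2 ≤ x5 < x4 < x3 ≤ x1, which forces x1 < x1 — impossible.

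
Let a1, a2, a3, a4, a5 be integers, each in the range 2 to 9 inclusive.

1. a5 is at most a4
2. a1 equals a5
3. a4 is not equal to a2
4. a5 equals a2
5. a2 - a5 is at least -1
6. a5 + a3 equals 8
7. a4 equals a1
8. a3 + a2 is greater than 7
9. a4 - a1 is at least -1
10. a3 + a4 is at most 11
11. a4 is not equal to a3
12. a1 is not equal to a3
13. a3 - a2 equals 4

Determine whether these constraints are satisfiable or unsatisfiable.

From constraints 2, 4, and 7, a4 = a1 = a5 = a2, so a4 = a2. But constraint 3 says a4 ≠ a2. Contradiction.

Unsatisfiable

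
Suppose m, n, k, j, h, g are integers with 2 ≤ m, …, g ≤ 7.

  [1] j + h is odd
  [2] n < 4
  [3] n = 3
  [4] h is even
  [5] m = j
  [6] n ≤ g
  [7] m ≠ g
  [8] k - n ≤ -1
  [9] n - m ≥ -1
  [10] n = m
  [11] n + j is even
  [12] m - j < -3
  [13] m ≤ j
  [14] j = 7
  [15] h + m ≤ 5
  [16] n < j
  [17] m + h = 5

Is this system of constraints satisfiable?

Constraint 3 fixes n = 3 and constraint 14 fixes j = 7. Constraints 5 and 10 give n = m = j, so n = j. But 3 ≠ 7 — contradiction.

Unsatisfiable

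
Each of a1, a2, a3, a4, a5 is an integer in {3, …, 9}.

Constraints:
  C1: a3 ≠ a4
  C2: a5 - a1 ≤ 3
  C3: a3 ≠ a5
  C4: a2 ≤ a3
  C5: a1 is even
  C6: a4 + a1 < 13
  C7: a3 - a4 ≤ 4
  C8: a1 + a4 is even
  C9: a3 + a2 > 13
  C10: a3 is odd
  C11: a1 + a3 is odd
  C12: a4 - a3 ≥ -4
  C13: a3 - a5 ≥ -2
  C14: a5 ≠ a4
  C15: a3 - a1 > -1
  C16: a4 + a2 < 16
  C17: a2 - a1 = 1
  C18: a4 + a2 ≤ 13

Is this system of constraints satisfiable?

Take a1 = 6, a2 = 7, a3 = 7, a4 = 6, a5 = 8. Then constraint 2: a5 - a1 = 2; constraint 6: a4 + a1 = 12; constraint 7: a3 - a4 = 1, and every other listed constraint is also met.

Satisfiable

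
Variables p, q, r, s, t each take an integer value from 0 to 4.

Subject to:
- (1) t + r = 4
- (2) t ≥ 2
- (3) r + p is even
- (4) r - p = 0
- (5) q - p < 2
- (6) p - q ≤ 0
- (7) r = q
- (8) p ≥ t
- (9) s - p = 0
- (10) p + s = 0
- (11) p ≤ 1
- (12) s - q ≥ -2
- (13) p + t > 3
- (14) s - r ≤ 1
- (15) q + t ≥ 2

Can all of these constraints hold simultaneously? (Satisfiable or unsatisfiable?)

From constraints 2 and 8: p ≥ t and t ≥ 2, so p ≥ 2. From constraint 11: p ≤ 1. But 1 < 2, so no value of p works.

Unsatisfiable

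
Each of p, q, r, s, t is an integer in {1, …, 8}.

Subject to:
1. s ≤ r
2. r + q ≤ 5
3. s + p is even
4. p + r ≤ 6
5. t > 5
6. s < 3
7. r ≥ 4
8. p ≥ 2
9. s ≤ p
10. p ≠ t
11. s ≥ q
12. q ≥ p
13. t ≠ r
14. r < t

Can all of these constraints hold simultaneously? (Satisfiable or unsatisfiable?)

Unsatisfiable

From constraint 7: r ≥ 4. From constraints 8 and 12: q ≥ p ≥ 2. Hence r + q ≥ 6. But constraint 2 requires r + q ≤ 5, and 5 < 6. Contradiction.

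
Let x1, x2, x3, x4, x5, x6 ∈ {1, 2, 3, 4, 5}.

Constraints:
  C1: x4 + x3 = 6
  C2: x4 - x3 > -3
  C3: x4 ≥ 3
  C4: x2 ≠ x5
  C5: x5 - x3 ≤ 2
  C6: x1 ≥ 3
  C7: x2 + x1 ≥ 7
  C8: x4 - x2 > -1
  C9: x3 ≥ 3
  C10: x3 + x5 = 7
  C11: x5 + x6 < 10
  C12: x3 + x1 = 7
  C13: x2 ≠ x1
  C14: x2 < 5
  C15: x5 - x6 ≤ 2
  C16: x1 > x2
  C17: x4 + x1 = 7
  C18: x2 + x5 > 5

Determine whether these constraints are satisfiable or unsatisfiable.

Satisfiable

The assignment x1 = 4, x2 = 3, x3 = 3, x4 = 3, x5 = 4, x6 = 5 works:
  constraint 1 holds since x4 + x3 = 6.
  constraint 2 holds since x4 - x3 = 0.
  constraint 5 holds since x5 - x3 = 1.
The rest check out directly.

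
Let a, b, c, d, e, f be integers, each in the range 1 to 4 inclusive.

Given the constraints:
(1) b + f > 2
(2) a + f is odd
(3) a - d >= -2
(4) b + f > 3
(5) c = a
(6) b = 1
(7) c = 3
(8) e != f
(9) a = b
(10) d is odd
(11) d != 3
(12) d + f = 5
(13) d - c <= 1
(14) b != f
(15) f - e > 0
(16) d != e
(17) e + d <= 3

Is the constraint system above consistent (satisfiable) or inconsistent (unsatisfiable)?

Unsatisfiable

Constraint 7 fixes c = 3 and constraint 6 fixes b = 1. Constraints 5 and 9 give c = a = b, so c = b. But 3 ≠ 1 — contradiction.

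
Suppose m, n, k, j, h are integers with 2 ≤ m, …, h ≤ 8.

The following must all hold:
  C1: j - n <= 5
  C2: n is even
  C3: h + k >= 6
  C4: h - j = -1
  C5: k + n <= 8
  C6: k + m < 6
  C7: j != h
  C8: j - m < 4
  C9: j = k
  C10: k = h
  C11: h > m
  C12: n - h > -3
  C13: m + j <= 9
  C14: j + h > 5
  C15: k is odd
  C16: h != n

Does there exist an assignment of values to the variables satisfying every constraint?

From constraints 9 and 10, j = k = h, so j = h. But constraint 7 says j ≠ h. Contradiction.

Unsatisfiable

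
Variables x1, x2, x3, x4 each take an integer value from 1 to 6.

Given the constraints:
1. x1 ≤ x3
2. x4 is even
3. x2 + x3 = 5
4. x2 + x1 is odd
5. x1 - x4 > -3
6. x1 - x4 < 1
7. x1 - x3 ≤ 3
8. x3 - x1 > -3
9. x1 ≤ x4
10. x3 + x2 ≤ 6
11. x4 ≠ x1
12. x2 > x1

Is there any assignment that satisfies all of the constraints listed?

Satisfiable

Take x1 = 1, x2 = 4, x3 = 1, x4 = 2. Then constraint 3: x2 + x3 = 5; constraint 5: x1 - x4 = -1; constraint 6: x1 - x4 = -1, and every other listed constraint is also met.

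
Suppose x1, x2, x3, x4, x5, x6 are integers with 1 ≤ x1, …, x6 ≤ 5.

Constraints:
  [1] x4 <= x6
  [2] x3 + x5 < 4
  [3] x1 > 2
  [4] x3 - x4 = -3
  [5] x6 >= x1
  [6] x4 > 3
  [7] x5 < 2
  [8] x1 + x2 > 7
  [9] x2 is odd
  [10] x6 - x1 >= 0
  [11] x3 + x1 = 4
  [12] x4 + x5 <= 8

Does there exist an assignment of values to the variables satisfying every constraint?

Try x1 = 3, x2 = 5, x3 = 1, x4 = 4, x5 = 1, x6 = 4.
Check constraint 2: x3 + x5 = 2; constraint 4: x3 - x4 = -3. The remaining constraints are straightforward to verify.

Satisfiable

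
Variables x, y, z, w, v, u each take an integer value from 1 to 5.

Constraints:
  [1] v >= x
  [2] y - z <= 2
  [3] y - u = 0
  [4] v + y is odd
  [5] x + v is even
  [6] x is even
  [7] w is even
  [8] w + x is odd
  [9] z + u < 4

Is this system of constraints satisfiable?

Unsatisfiable

Constraint 7 makes w even and constraint 6 makes x even, so w + x must be even. Constraint 8 says w + x is odd — contradiction.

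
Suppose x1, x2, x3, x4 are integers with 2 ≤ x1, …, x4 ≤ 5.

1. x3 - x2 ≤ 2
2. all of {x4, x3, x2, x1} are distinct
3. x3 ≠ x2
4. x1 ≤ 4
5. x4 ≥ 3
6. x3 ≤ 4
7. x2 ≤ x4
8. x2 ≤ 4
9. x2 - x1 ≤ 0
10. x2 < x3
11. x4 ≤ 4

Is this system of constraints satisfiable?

Unsatisfiable

Constraints 4, 6, 8, and 11 confine each of x4, x3, x2, x1 to the 3 values {2, …, 4} (the domain already gives each ≥ 2).
Constraint 2 requires all 4 of them to be distinct, but only 3 values are available — impossible by the pigeonhole principle.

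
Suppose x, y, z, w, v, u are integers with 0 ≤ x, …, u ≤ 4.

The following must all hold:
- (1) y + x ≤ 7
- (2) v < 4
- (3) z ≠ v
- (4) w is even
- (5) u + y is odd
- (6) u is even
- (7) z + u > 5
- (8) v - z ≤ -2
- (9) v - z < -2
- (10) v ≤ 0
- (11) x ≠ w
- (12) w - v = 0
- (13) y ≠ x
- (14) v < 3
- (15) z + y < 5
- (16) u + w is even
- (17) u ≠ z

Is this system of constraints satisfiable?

One satisfying assignment is x = 4, y = 1, z = 3, w = 0, v = 0, u = 4.
For the less obvious constraints — constraint 1: y + x = 5; constraint 7: z + u = 7; constraint 8: v - z = -3 — and the others hold by inspection.

Satisfiable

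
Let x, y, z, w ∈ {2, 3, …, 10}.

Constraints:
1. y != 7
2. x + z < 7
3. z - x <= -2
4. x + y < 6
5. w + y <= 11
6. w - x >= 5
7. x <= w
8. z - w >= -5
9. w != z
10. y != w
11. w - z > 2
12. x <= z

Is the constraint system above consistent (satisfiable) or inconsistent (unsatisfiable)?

Constraints 3, 6, and 8 give w − x ≥ 5, x − z ≥ 2, z − w ≥ -5.
Adding all 3 inequalities: the left sides telescope to 0, and the right sides sum to 5 + 2 + (-5) = 2. So 0 ≥ 2, which is false.

Unsatisfiable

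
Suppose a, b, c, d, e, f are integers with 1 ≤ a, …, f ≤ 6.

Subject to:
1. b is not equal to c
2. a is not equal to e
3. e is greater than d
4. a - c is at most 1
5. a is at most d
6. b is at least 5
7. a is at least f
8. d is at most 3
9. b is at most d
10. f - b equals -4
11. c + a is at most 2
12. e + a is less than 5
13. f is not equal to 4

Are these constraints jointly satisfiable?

From constraint 6: b ≥ 5. From constraints 8 and 9: b ≤ d and d ≤ 3, so b ≤ 3. But 3 < 5, so no value of b works.

Unsatisfiable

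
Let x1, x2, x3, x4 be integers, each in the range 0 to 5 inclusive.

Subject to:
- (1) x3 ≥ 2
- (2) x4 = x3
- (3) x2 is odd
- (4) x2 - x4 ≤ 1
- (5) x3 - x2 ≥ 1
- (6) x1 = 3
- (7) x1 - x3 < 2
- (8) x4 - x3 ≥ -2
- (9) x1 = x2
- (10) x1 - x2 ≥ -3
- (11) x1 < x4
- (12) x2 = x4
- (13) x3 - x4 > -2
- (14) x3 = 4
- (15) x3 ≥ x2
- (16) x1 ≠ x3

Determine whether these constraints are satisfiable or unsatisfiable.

Constraint 6 fixes x1 = 3 and constraint 14 fixes x3 = 4. Constraints 2, 9, and 12 give x1 = x2 = x4 = x3, so x1 = x3. But 3 ≠ 4 — contradiction.

Unsatisfiable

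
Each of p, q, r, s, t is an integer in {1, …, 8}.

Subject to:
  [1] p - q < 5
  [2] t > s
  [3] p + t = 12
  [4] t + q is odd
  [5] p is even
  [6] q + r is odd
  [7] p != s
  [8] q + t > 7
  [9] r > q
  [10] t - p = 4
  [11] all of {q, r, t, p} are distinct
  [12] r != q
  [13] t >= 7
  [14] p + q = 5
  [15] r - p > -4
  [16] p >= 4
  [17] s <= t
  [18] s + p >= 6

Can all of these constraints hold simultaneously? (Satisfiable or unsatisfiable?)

The assignment p = 4, q = 1, r = 2, s = 5, t = 8 works:
  constraint 1 holds since p - q = 3.
  constraint 3 holds since p + t = 12.
The rest check out directly.

Satisfiable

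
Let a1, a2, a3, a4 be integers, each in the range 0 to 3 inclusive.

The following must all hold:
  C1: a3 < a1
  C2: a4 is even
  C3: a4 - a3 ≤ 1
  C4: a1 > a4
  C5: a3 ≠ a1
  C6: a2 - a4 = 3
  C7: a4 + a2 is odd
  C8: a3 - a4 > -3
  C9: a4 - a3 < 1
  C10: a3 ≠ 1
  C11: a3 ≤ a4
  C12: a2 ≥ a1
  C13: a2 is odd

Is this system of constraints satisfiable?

One satisfying assignment is a1 = 1, a2 = 3, a3 = 0, a4 = 0.
For the less obvious constraints — constraint 3: a4 - a3 = 0; constraint 6: a2 - a4 = 3 — and the others hold by inspection.

Satisfiable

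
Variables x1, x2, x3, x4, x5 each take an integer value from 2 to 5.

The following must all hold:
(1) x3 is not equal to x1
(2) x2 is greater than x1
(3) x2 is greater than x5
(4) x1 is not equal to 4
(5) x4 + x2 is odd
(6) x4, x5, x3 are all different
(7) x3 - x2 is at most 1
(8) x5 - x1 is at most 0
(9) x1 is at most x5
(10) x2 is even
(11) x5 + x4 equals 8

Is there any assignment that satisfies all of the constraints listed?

One satisfying assignment is x1 = 3, x2 = 4, x3 = 4, x4 = 5, x5 = 3.
For the less obvious constraints — constraint 7: x3 - x2 = 0; constraint 8: x5 - x1 = 0 — and the others hold by inspection.

Satisfiable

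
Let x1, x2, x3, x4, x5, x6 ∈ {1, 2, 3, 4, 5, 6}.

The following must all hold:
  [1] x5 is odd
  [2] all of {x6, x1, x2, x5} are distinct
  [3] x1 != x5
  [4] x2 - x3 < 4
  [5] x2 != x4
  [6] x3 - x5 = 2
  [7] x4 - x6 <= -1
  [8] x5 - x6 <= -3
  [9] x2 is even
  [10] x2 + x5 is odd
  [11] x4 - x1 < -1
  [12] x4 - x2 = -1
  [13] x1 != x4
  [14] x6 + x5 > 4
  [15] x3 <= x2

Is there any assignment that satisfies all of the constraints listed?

Satisfiable

One satisfying assignment is x1 = 5, x2 = 4, x3 = 3, x4 = 3, x5 = 1, x6 = 6.
For the less obvious constraints — constraint 4: x2 - x3 = 1; constraint 6: x3 - x5 = 2 — and the others hold by inspection.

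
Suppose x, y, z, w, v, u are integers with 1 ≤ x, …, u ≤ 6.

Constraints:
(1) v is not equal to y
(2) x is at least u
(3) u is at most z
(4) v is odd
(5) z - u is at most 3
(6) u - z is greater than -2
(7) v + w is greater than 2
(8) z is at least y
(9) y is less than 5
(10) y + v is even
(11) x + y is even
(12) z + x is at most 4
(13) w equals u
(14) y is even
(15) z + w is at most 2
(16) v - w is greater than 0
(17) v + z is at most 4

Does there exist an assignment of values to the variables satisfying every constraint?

Unsatisfiable

Constraint 14 makes y even and constraint 4 makes v odd, so y + v must be odd. Constraint 10 says y + v is even — contradiction.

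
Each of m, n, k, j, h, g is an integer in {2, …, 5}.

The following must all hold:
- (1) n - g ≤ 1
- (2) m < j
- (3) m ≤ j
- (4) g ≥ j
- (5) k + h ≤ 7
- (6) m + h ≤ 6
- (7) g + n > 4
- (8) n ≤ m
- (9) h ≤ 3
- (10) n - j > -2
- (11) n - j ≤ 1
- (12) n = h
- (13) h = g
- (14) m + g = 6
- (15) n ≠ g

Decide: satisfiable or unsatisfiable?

Unsatisfiable

From constraints 12 and 13, n = h = g, so n = g. But constraint 15 says n ≠ g. Contradiction.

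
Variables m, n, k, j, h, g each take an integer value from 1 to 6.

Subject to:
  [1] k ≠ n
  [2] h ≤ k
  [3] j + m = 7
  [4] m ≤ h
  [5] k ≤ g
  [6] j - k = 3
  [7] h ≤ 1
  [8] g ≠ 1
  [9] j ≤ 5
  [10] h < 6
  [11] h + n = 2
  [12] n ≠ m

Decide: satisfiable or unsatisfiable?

Unsatisfiable

From constraint 9: j ≤ 5. From constraints 4 and 7: m ≤ h ≤ 1. Hence j + m ≤ 6. But constraint 3 requires j + m = 7, and 7 > 6. Contradiction.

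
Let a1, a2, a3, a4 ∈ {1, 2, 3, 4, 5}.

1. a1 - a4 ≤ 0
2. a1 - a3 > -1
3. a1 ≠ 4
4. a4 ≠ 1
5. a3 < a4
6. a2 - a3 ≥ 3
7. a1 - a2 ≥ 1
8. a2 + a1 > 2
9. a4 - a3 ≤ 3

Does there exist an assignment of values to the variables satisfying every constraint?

Unsatisfiable

Constraints 1, 6, 7, and 9 give a1 − a2 ≥ 1, a2 − a3 ≥ 3, a3 − a4 ≥ -3, a4 − a1 ≥ 0.
Adding all 4 inequalities: the left sides telescope to 0, and the right sides sum to 1 + 3 + (-3) + 0 = 1. So 0 ≥ 1, which is false.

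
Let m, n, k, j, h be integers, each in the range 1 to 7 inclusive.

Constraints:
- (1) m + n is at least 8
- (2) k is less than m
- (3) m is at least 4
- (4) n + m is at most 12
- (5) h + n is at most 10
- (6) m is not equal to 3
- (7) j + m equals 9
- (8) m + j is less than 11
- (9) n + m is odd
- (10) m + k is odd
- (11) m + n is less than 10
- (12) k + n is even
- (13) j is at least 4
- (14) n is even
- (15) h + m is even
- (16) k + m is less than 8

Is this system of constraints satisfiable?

Satisfiable

One satisfying assignment is m = 5, n = 4, k = 2, j = 4, h = 3.
For the less obvious constraints — constraint 1: m + n = 9; constraint 4: n + m = 9 — and the others hold by inspection.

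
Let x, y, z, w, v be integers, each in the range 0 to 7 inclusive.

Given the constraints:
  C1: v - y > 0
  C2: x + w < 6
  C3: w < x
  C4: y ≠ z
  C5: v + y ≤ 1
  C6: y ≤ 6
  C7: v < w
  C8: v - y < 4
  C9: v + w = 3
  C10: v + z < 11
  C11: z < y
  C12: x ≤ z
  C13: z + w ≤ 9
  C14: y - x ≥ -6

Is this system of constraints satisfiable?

Unsatisfiable

Constraints 1, 3, 7, 11, and 12 give w < x, x ≤ z, z < y, y < v, v < w. Chaining: w < x ≤ z < y < v < w, which forces w < w — impossible.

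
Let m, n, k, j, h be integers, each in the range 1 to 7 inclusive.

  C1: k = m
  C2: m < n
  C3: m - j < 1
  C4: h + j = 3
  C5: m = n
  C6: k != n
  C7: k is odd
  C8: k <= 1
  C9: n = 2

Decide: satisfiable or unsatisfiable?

From constraints 1 and 5, k = m = n, so k = n. But constraint 6 says k ≠ n. Contradiction.

Unsatisfiable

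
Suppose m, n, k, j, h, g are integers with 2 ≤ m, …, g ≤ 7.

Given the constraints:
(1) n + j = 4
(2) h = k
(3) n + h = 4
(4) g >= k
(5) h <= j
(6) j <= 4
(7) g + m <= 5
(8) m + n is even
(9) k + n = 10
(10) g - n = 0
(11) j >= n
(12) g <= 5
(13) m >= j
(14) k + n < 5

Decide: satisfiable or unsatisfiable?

Unsatisfiable

From constraints 4 and 12: k ≤ g ≤ 5. From constraints 6 and 11: n ≤ j ≤ 4. Hence k + n ≤ 9. But constraint 9 requires k + n = 10, and 10 > 9. Contradiction.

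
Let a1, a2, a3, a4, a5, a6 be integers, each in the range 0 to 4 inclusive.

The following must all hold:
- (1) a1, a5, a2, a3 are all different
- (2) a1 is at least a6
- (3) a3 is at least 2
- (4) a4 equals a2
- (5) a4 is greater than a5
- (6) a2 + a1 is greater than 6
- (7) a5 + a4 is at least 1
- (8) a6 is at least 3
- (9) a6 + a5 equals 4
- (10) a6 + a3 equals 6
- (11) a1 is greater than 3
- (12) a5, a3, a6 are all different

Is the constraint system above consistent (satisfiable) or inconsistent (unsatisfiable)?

Satisfiable

Try a1 = 4, a2 = 3, a3 = 2, a4 = 3, a5 = 0, a6 = 4.
Check constraint 6: a2 + a1 = 7; constraint 7: a5 + a4 = 3. The remaining constraints are straightforward to verify.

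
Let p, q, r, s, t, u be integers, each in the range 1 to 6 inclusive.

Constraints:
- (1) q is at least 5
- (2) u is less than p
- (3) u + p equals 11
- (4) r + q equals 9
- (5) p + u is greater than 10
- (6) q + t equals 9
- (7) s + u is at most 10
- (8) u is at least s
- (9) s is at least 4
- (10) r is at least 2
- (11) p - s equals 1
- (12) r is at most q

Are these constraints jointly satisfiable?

Satisfiable

One satisfying assignment is p = 6, q = 6, r = 3, s = 5, t = 3, u = 5.
For the less obvious constraints — constraint 3: u + p = 11; constraint 4: r + q = 9 — and the others hold by inspection.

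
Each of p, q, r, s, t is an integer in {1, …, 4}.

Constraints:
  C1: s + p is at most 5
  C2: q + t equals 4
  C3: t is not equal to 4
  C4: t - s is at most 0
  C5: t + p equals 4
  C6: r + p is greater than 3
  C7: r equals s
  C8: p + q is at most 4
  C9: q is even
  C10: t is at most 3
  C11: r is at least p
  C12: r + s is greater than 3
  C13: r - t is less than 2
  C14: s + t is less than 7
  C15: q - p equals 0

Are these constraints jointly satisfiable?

Satisfiable

One satisfying assignment is p = 2, q = 2, r = 2, s = 2, t = 2.
For the less obvious constraints — constraint 1: s + p = 4; constraint 2: q + t = 4 — and the others hold by inspection.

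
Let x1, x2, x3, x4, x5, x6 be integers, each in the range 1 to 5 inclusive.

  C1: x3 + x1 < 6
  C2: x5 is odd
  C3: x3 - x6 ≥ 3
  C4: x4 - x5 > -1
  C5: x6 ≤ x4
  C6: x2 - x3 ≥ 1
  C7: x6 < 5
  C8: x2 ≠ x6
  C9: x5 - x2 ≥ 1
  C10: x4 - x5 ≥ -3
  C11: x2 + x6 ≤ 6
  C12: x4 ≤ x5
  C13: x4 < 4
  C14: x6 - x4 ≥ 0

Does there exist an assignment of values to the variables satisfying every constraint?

Constraints 3, 6, 9, 10, and 14 give x2 − x3 ≥ 1, x3 − x6 ≥ 3, x6 − x4 ≥ 0, x4 − x5 ≥ -3, x5 − x2 ≥ 1.
Adding all 5 inequalities: the left sides telescope to 0, and the right sides sum to 1 + 3 + 0 + (-3) + 1 = 2. So 0 ≥ 2, which is false.

Unsatisfiable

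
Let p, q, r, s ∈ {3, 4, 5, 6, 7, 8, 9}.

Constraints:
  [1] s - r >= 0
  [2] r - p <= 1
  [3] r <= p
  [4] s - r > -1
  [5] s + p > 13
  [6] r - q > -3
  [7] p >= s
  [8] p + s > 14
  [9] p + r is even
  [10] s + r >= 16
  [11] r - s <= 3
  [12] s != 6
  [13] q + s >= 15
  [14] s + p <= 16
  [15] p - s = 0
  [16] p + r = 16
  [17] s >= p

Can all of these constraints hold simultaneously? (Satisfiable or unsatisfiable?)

Satisfiable

One satisfying assignment is p = 8, q = 8, r = 8, s = 8.
For the less obvious constraints — constraint 1: s - r = 0; constraint 2: r - p = 0 — and the others hold by inspection.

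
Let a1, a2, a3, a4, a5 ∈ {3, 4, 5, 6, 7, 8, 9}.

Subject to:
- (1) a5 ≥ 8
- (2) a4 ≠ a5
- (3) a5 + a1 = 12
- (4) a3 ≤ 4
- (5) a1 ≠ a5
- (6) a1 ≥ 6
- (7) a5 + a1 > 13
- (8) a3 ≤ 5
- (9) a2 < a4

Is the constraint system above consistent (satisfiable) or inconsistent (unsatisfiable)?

Unsatisfiable

From constraint 1: a5 ≥ 8. From constraint 6: a1 ≥ 6. Hence a5 + a1 ≥ 14. But constraint 3 requires a5 + a1 = 12, and 12 < 14. Contradiction.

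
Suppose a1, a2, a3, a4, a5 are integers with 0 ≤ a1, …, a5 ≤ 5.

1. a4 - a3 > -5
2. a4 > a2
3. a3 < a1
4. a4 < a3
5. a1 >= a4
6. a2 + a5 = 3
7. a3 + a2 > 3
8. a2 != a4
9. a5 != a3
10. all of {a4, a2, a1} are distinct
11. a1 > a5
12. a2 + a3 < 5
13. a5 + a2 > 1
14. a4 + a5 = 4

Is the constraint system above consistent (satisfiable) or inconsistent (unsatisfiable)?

Satisfiable

Try a1 = 5, a2 = 0, a3 = 4, a4 = 1, a5 = 3.
Check constraint 1: a4 - a3 = -3; constraint 6: a2 + a5 = 3; constraint 7: a3 + a2 = 4. The remaining constraints are straightforward to verify.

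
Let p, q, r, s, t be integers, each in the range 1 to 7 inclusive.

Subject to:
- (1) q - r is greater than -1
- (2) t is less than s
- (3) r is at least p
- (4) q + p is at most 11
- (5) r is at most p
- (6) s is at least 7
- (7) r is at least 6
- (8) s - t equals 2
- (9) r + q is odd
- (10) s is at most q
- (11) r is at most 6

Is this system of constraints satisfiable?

Unsatisfiable

From constraints 6 and 10: q ≥ s ≥ 7. From constraints 5 and 7: p ≥ r ≥ 6. Hence q + p ≥ 13. But constraint 4 requires q + p ≤ 11, and 11 < 13. Contradiction.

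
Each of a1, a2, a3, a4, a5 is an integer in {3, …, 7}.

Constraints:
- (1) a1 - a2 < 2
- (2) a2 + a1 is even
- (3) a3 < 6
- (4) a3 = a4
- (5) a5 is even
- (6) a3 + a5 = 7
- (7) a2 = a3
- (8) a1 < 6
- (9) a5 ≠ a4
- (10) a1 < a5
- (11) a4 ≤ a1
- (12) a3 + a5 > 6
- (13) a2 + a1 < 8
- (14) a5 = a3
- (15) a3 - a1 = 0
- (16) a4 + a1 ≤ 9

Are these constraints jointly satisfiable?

Unsatisfiable

From constraints 4 and 14, a5 = a3 = a4, so a5 = a4. But constraint 9 says a5 ≠ a4. Contradiction.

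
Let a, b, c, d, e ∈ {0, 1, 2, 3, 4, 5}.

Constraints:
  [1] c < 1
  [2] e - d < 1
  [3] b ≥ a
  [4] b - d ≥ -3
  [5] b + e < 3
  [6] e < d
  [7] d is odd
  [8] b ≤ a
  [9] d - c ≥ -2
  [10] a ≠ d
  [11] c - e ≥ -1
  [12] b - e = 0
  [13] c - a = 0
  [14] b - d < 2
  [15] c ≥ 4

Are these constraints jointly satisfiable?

From constraint 15: c ≥ 4. From constraint 1: c ≤ 0. But 0 < 4, so no value of c works.

Unsatisfiable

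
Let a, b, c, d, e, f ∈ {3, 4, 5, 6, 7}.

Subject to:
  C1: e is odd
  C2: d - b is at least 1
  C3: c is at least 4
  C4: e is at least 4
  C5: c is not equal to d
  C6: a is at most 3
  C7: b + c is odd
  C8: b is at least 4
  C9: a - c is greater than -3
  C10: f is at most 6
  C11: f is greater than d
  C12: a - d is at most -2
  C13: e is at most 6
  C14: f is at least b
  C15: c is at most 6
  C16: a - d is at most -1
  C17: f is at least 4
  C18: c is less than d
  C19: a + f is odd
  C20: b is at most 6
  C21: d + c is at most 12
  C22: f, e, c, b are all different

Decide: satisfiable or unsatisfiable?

Unsatisfiable

Constraints 3, 4, 8, 10, 13, 15, 17, and 20 confine each of f, e, c, b to the 3 values {4, …, 6}.
Constraint 22 requires all 4 of them to be distinct, but only 3 values are available — impossible by the pigeonhole principle.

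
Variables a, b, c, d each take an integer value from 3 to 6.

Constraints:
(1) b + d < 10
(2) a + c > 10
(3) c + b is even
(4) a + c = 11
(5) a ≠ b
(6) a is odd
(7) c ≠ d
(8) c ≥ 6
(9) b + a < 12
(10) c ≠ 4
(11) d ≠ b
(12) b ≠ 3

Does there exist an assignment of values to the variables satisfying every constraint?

Try a = 5, b = 4, c = 6, d = 5.
Check constraint 1: b + d = 9; constraint 2: a + c = 11. The remaining constraints are straightforward to verify.

Satisfiable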